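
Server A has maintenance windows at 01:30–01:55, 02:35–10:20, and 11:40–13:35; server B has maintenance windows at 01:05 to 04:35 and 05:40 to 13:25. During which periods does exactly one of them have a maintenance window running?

A \ B = 04:35-05:40, 13:25-13:35.
B \ A = 01:05-01:30, 01:55-02:35, 10:20-11:40.
Union of the two gives the symmetric difference.

01:05-01:30, 01:55-02:35, 04:35-05:40, 10:20-11:40, 13:25-13:35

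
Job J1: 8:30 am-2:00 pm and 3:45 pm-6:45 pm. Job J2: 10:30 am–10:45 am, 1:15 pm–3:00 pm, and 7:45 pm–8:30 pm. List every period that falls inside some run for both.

8:30 am-2:00 pm ∩ B → 10:30 am-10:45 am, 1:15 pm-2:00 pm.
3:45 pm-6:45 pm meets no B interval.

10:30 am-10:45 am, 1:15 pm-2:00 pm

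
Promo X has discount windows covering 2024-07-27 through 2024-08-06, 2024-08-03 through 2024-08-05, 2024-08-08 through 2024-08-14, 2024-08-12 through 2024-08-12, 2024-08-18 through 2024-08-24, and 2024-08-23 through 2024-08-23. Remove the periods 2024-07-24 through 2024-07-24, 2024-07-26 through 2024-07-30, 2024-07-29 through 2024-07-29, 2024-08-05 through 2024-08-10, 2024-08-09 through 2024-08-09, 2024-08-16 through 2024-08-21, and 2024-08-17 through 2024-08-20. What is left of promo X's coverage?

2024-07-31 through 2024-08-04, 2024-08-11 through 2024-08-14, 2024-08-22 through 2024-08-24

First set merges to 2024-07-27 through 2024-08-06, 2024-08-08 through 2024-08-14, 2024-08-18 through 2024-08-24.
Second set merges to 2024-07-24 through 2024-07-24, 2024-07-26 through 2024-07-30, 2024-08-05 through 2024-08-10, 2024-08-16 through 2024-08-21.
2024-07-27 through 2024-08-06 with B removed leaves 2024-07-31 through 2024-08-04.
2024-08-08 through 2024-08-14 with B removed leaves 2024-08-11 through 2024-08-14.
2024-08-18 through 2024-08-24 with B removed leaves 2024-08-22 through 2024-08-24.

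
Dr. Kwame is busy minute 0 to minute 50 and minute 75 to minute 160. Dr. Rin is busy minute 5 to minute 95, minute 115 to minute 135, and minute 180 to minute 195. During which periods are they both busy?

minute 5 to minute 50, minute 75 to minute 95, minute 115 to minute 135

minute 0 to minute 50 overlaps B on minute 5 to minute 50.
minute 75 to minute 160 overlaps B on minute 75 to minute 95, minute 115 to minute 135.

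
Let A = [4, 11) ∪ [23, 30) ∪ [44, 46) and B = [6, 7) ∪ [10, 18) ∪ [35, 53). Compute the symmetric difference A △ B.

[4, 6) ∪ [7, 10) ∪ [11, 18) ∪ [23, 30) ∪ [35, 44) ∪ [46, 53)

A \ B = [4, 6), [7, 10), [23, 30).
B \ A = [11, 18), [35, 44), [46, 53).
Union of the two gives the symmetric difference.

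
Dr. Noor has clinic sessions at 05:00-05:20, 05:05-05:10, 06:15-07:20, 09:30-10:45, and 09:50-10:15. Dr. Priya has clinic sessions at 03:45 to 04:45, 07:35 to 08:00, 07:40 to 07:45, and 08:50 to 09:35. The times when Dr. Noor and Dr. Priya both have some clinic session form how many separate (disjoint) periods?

1

First set merges to 05:00-05:20, 06:15-07:20, 09:30-10:45.
Second set merges to 03:45-04:45, 07:35-08:00, 08:50-09:35.
A ∩ B = 09:30-09:35.
That is 1 disjoint piece.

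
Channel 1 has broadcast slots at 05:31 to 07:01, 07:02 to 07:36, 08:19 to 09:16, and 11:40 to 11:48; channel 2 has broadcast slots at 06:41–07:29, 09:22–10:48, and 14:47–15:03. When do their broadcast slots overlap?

06:41–07:01, 07:02–07:29

05:31–07:01 ∩ B → 06:41–07:01.
07:02–07:36 ∩ B → 07:02–07:29.
08:19–09:16 meets no B interval.
11:40–11:48 meets no B interval.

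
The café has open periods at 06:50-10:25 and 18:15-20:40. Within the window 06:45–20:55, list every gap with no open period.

06:45-06:50, 10:25-18:15, 20:40-20:55

After merging, the occupied span is 06:50-10:25, 18:15-20:40.
Gaps within 06:45-20:55: 06:45-06:50, 10:25-18:15, 20:40-20:55.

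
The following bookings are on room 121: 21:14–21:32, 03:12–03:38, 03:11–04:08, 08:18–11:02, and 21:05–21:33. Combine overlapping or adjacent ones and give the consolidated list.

03:11–04:08, 08:18–11:02, 21:05–21:33

Sort by start: 03:11–04:08, 03:12–03:38, 08:18–11:02, 21:05–21:33, 21:14–21:32.
03:12–03:38 overlaps/touches 03:11–04:08 → extend to 03:11–04:08.
08:18–11:02 is disjoint → start new block.
21:05–21:33 is disjoint → start new block.
21:14–21:32 overlaps/touches 21:05–21:33 → extend to 21:05–21:33.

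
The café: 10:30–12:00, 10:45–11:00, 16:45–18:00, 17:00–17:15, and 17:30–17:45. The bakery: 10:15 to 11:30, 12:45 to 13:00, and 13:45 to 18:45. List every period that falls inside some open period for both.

10:30–11:30, 16:45–18:00

A, merged: 10:30–12:00, 16:45–18:00.
10:30–12:00 ∩ B → 10:30–11:30.
16:45–18:00 ∩ B → 16:45–18:00.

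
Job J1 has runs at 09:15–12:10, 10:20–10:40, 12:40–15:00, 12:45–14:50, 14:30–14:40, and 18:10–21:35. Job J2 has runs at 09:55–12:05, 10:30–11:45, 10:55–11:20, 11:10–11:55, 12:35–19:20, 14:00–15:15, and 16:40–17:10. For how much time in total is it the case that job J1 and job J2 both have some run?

First set merges to 09:15-12:10, 12:40-15:00, 18:10-21:35.
Second set merges to 09:55-12:05, 12:35-19:20.
A ∩ B = 09:55-12:05, 12:40-15:00, 18:10-19:20.
Total: 2 h 10 min + 2 h 20 min + 1 h 10 min = 5 h 40 min.

5 h 40 min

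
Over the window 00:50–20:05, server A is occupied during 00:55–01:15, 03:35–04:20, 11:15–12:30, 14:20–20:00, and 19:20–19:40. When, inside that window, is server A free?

00:50–00:55, 01:15–03:35, 04:20–11:15, 12:30–14:20, 20:00–20:05

Covered (merged): 00:55–01:15, 03:35–04:20, 11:15–12:30, 14:20–20:00.
Uncovered inside 00:50–20:05: 00:50–00:55, 01:15–03:35, 04:20–11:15, 12:30–14:20, 20:00–20:05.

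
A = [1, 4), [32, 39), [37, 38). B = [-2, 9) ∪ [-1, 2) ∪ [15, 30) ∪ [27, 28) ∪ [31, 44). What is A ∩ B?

[1, 4) ∪ [32, 39)

First set merges to [1, 4), [32, 39).
Second set merges to [-2, 9), [15, 30), [31, 44).
[1, 4) overlaps B on [1, 4).
[32, 39) overlaps B on [32, 39).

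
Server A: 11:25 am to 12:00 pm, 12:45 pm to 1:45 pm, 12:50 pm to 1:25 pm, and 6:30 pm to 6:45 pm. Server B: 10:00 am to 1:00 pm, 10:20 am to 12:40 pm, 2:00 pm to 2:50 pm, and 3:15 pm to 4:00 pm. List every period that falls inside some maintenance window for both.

Merge the first list: 11:25 am–12:00 pm, 12:45 pm–1:45 pm, 6:30 pm–6:45 pm.
Merge the second list: 10:00 am–1:00 pm, 2:00 pm–2:50 pm, 3:15 pm–4:00 pm.
11:25 am–12:00 pm overlaps B on 11:25 am–12:00 pm.
12:45 pm–1:45 pm overlaps B on 12:45 pm–1:00 pm.
6:30 pm–6:45 pm falls entirely outside B.

11:25 am–12:00 pm, 12:45 pm–1:00 pm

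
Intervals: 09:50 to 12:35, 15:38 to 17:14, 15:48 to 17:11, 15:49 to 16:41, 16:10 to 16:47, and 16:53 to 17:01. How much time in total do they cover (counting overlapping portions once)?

4 h 21 min

Merged: 09:50-12:35, 15:38-17:14.
Lengths: 2 h 45 min + 1 h 36 min = 4 h 21 min.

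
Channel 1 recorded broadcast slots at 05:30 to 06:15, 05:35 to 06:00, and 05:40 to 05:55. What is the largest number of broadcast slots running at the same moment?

3

Walk the sorted start/end points keeping a running depth.
The depth first hits 3 at 05:40.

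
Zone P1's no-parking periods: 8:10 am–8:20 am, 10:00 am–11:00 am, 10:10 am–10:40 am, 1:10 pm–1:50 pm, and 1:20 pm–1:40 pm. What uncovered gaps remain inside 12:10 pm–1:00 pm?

After merging, the occupied span is 8:10 am–8:20 am, 10:00 am–11:00 am, 1:10 pm–1:50 pm.
Complement within 12:10 pm–1:00 pm: 12:10 pm–1:00 pm.

12:10 pm–1:00 pm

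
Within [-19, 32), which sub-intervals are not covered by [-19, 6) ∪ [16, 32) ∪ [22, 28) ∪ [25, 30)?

Covered (merged): [-19, 6), [16, 32).
Gaps within [-19, 32): [6, 16).

[6, 16)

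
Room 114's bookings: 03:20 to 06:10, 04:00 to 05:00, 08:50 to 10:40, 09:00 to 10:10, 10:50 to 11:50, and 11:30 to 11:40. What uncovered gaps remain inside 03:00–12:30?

03:00-03:20, 06:10-08:50, 10:40-10:50, 11:50-12:30

The merged coverage is 03:20-06:10, 08:50-10:40, 10:50-11:50.
Uncovered inside 03:00-12:30: 03:00-03:20, 06:10-08:50, 10:40-10:50, 11:50-12:30.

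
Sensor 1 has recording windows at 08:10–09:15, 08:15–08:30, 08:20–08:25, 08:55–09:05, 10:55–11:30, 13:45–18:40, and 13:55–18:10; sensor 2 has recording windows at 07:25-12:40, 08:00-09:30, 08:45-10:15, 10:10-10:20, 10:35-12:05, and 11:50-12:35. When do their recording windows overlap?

08:10-09:15, 10:55-11:30

Merge the first list: 08:10-09:15, 10:55-11:30, 13:45-18:40.
Merge the second list: 07:25-12:40.
08:10-09:15 meets the second set on 08:10-09:15.
10:55-11:30 meets the second set on 10:55-11:30.
13:45-18:40: no overlap with the second set.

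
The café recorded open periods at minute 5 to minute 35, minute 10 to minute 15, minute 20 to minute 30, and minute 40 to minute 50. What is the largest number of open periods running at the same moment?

2

Sweep endpoints in order; track running count of active intervals.
Peak of 2 reached at minute 10.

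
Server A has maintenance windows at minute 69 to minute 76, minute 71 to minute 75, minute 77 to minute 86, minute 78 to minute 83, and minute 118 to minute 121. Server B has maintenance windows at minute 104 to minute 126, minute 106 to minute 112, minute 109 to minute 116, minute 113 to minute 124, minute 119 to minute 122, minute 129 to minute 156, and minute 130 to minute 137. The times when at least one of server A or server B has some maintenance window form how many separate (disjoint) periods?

Merge the first list: minute 69 to minute 76, minute 77 to minute 86, minute 118 to minute 121.
Merge the second list: minute 104 to minute 126, minute 129 to minute 156.
A ∪ B = minute 69 to minute 76, minute 77 to minute 86, minute 104 to minute 126, minute 129 to minute 156.
That is 4 disjoint pieces.

4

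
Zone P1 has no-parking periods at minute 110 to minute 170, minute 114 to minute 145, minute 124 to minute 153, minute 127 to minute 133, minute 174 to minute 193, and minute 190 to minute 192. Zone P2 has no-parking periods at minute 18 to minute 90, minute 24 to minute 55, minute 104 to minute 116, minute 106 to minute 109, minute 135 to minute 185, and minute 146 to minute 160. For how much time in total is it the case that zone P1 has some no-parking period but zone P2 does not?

Merge the first list: minute 110 to minute 170, minute 174 to minute 193.
Merge the second list: minute 18 to minute 90, minute 104 to minute 116, minute 135 to minute 185.
A \ B = minute 116 to minute 135, minute 185 to minute 193.
Total: 19 minutes + 8 minutes = 27 minutes.

27 minutes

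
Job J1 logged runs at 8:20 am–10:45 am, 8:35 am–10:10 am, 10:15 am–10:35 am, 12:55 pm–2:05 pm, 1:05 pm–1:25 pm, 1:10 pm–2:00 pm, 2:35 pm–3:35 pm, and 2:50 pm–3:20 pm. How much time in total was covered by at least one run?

4 h 35 min

Merged: 8:20 am–10:45 am, 12:55 pm–2:05 pm, 2:35 pm–3:35 pm.
Lengths: 2 h 25 min + 1 h 10 min + 1 h = 4 h 35 min.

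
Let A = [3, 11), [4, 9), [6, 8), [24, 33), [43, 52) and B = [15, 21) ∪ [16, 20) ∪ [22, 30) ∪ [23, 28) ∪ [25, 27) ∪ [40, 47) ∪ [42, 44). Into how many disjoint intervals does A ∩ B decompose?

2

Merge the first list: [3, 11), [24, 33), [43, 52).
Merge the second list: [15, 21), [22, 30), [40, 47).
A ∩ B = [24, 30), [43, 47).
That is 2 disjoint pieces.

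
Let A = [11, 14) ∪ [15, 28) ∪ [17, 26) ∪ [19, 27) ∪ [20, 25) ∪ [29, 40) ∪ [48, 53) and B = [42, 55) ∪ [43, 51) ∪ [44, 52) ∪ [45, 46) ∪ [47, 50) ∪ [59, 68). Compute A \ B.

A, merged: [11, 14), [15, 28), [29, 40), [48, 53).
B, merged: [42, 55), [59, 68).
[11, 14) is untouched.
[15, 28) is untouched.
[29, 40) is untouched.
[48, 53) lies entirely inside B → drops out.

[11, 14) ∪ [15, 28) ∪ [29, 40)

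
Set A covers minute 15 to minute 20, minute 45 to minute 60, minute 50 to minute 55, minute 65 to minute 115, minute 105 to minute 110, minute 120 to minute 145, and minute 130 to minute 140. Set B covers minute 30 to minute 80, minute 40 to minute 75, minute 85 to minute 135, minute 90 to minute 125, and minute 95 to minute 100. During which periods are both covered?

A, merged: minute 15 to minute 20, minute 45 to minute 60, minute 65 to minute 115, minute 120 to minute 145.
B, merged: minute 30 to minute 80, minute 85 to minute 135.
minute 15 to minute 20: no overlap with the second set.
minute 45 to minute 60 meets the second set on minute 45 to minute 60.
minute 65 to minute 115 meets the second set on minute 65 to minute 80, minute 85 to minute 115.
minute 120 to minute 145 meets the second set on minute 120 to minute 135.

minute 45 to minute 60, minute 65 to minute 80, minute 85 to minute 115, minute 120 to minute 135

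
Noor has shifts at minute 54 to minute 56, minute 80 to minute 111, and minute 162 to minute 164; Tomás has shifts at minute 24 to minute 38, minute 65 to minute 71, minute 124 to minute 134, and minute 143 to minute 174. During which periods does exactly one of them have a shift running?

A but not B: minute 54 to minute 56, minute 80 to minute 111.
B but not A: minute 24 to minute 38, minute 65 to minute 71, minute 124 to minute 134, minute 143 to minute 162, minute 164 to minute 174.
Combining gives A △ B.

minute 24 to minute 38, minute 54 to minute 56, minute 65 to minute 71, minute 80 to minute 111, minute 124 to minute 134, minute 143 to minute 162, minute 164 to minute 174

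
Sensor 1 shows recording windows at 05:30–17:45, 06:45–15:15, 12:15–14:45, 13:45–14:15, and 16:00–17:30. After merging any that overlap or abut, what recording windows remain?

06:45-15:15 overlaps/touches 05:30-17:45 → extend to 05:30-17:45.
12:15-14:45 overlaps/touches 05:30-17:45 → extend to 05:30-17:45.
13:45-14:15 overlaps/touches 05:30-17:45 → extend to 05:30-17:45.
16:00-17:30 overlaps/touches 05:30-17:45 → extend to 05:30-17:45.

05:30-17:45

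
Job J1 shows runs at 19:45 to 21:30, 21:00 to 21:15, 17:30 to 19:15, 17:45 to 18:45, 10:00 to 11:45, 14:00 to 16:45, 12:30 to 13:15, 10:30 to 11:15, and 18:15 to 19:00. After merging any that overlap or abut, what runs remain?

10:00–11:45, 12:30–13:15, 14:00–16:45, 17:30–19:15, 19:45–21:30

Sort by start: 10:00–11:45, 10:30–11:15, 12:30–13:15, 14:00–16:45, 17:30–19:15, 17:45–18:45, 18:15–19:00, 19:45–21:30, 21:00–21:15.
10:30–11:15 overlaps/touches 10:00–11:45 → extend to 10:00–11:45.
12:30–13:15 is disjoint → start new block.
14:00–16:45 is disjoint → start new block.
17:30–19:15 is disjoint → start new block.
17:45–18:45 overlaps/touches 17:30–19:15 → extend to 17:30–19:15.
18:15–19:00 overlaps/touches 17:30–19:15 → extend to 17:30–19:15.
19:45–21:30 is disjoint → start new block.
21:00–21:15 overlaps/touches 19:45–21:30 → extend to 19:45–21:30.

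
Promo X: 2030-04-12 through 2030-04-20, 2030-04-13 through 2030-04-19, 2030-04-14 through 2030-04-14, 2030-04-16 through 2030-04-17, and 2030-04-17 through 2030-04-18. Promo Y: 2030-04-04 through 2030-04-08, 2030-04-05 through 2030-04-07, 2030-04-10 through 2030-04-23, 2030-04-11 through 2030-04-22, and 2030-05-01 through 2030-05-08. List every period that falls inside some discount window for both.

Merge the first list: 2030-04-12 through 2030-04-20.
Merge the second list: 2030-04-04 through 2030-04-08, 2030-04-10 through 2030-04-23, 2030-05-01 through 2030-05-08.
2030-04-12 through 2030-04-20 meets the second set on 2030-04-12 through 2030-04-20.

2030-04-12 through 2030-04-20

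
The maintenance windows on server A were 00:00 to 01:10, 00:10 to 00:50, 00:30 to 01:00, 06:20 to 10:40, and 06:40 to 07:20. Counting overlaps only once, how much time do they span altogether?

Merged: 00:00-01:10, 06:20-10:40.
Lengths: 1 h 10 min + 4 h 20 min = 5 h 30 min.

5 h 30 min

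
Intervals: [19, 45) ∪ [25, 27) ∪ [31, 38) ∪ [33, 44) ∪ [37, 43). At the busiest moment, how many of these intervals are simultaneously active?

4

Sweep endpoints in order; track running count of active intervals.
Peak of 4 reached at 37.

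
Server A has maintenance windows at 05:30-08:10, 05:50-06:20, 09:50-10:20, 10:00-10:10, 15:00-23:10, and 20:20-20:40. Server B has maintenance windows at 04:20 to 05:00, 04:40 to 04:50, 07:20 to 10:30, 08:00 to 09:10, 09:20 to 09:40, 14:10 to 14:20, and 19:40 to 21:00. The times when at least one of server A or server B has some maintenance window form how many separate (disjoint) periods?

Merge the first list: 05:30–08:10, 09:50–10:20, 15:00–23:10.
Merge the second list: 04:20–05:00, 07:20–10:30, 14:10–14:20, 19:40–21:00.
A ∪ B = 04:20–05:00, 05:30–10:30, 14:10–14:20, 15:00–23:10.
That is 4 disjoint pieces.

4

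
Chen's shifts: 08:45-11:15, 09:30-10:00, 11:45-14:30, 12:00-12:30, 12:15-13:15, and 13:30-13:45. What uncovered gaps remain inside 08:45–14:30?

11:15–11:45

The merged coverage is 08:45–11:15, 11:45–14:30.
Uncovered inside 08:45–14:30: 11:15–11:45.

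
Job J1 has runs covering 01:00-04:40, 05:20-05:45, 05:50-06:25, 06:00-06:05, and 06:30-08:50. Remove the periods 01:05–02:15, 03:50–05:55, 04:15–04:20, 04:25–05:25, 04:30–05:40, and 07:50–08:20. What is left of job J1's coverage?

First set merges to 01:00–04:40, 05:20–05:45, 05:50–06:25, 06:30–08:50.
Second set merges to 01:05–02:15, 03:50–05:55, 07:50–08:20.
01:00–04:40 minus B → 01:00–01:05, 02:15–03:50.
05:20–05:45: fully covered by B → removed.
05:50–06:25 minus B → 05:55–06:25.
06:30–08:50 minus B → 06:30–07:50, 08:20–08:50.

01:00–01:05, 02:15–03:50, 05:55–06:25, 06:30–07:50, 08:20–08:50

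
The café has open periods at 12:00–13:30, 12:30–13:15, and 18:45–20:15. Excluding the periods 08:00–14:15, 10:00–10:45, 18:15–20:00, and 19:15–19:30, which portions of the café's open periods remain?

20:00–20:15

A, merged: 12:00–13:30, 18:45–20:15.
B, merged: 08:00–14:15, 18:15–20:00.
12:00–13:30: entirely removed.
18:45–20:15 \ B = 20:00–20:15.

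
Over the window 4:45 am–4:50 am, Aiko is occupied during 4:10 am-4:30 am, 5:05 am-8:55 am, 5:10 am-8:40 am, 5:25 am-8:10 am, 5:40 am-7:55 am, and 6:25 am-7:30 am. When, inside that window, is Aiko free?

Covered (merged): 4:10 am–4:30 am, 5:05 am–8:55 am.
Uncovered inside 4:45 am–4:50 am: 4:45 am–4:50 am.

4:45 am–4:50 am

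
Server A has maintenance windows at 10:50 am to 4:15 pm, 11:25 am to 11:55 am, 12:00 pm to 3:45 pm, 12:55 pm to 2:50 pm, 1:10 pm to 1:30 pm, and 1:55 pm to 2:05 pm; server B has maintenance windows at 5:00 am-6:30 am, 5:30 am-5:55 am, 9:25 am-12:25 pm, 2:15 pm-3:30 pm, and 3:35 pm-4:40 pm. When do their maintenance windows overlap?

10:50 am-12:25 pm, 2:15 pm-3:30 pm, 3:35 pm-4:15 pm

A, merged: 10:50 am-4:15 pm.
B, merged: 5:00 am-6:30 am, 9:25 am-12:25 pm, 2:15 pm-3:30 pm, 3:35 pm-4:40 pm.
10:50 am-4:15 pm ∩ B → 10:50 am-12:25 pm, 2:15 pm-3:30 pm, 3:35 pm-4:15 pm.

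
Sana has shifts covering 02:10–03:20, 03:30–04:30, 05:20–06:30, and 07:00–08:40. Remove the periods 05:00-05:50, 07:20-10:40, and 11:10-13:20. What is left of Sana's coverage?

02:10–03:20, 03:30–04:30, 05:50–06:30, 07:00–07:20

02:10–03:20: no B overlap → unchanged.
03:30–04:30: no B overlap → unchanged.
05:20–06:30 minus B → 05:50–06:30.
07:00–08:40 minus B → 07:00–07:20.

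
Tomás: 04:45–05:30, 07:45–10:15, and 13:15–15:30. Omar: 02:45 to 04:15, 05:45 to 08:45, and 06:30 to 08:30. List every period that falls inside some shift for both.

Second set merges to 02:45–04:15, 05:45–08:45.
04:45–05:30 meets no B interval.
07:45–10:15 ∩ B → 07:45–08:45.
13:15–15:30 meets no B interval.

07:45–08:45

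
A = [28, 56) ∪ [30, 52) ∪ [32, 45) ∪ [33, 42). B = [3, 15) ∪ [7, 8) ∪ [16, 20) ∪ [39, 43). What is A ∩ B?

First set merges to [28, 56).
Second set merges to [3, 15), [16, 20), [39, 43).
[28, 56) overlaps B on [39, 43).

[39, 43)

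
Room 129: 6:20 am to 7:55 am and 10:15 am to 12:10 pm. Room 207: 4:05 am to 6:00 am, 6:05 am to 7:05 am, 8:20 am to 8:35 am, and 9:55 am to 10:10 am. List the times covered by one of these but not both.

A but not B: 7:05 am–7:55 am, 10:15 am–12:10 pm.
B but not A: 4:05 am–6:00 am, 6:05 am–6:20 am, 8:20 am–8:35 am, 9:55 am–10:10 am.
Combining gives A △ B.

4:05 am–6:00 am, 6:05 am–6:20 am, 7:05 am–7:55 am, 8:20 am–8:35 am, 9:55 am–10:10 am, 10:15 am–12:10 pm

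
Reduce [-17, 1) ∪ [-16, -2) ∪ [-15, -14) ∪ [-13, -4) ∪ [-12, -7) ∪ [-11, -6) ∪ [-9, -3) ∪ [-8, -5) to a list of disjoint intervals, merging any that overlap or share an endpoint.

[-16, -2) overlaps/touches [-17, 1) → extend to [-17, 1).
[-15, -14) overlaps/touches [-17, 1) → extend to [-17, 1).
[-13, -4) overlaps/touches [-17, 1) → extend to [-17, 1).
[-12, -7) overlaps/touches [-17, 1) → extend to [-17, 1).
[-11, -6) overlaps/touches [-17, 1) → extend to [-17, 1).
[-9, -3) overlaps/touches [-17, 1) → extend to [-17, 1).
[-8, -5) overlaps/touches [-17, 1) → extend to [-17, 1).

[-17, 1)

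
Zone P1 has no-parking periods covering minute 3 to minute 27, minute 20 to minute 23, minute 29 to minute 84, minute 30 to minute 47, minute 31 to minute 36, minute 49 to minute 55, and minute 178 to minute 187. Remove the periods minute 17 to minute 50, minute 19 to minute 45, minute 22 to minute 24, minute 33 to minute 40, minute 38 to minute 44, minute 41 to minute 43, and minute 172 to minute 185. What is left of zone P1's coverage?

minute 3 to minute 17, minute 50 to minute 84, minute 185 to minute 187

First set merges to minute 3 to minute 27, minute 29 to minute 84, minute 178 to minute 187.
Second set merges to minute 17 to minute 50, minute 172 to minute 185.
minute 3 to minute 27 \ B = minute 3 to minute 17.
minute 29 to minute 84 \ B = minute 50 to minute 84.
minute 178 to minute 187 \ B = minute 185 to minute 187.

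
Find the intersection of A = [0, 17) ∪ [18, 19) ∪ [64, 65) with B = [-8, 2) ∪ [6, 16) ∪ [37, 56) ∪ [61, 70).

[0, 2) ∪ [6, 16) ∪ [64, 65)

[0, 17) meets the second set on [0, 2), [6, 16).
[18, 19): no overlap with the second set.
[64, 65) meets the second set on [64, 65).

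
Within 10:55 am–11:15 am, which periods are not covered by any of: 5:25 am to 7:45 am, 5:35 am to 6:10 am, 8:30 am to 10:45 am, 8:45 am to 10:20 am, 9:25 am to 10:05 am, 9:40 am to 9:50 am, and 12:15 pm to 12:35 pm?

10:55 am-11:15 am

The merged coverage is 5:25 am-7:45 am, 8:30 am-10:45 am, 12:15 pm-12:35 pm.
Complement within 10:55 am-11:15 am: 10:55 am-11:15 am.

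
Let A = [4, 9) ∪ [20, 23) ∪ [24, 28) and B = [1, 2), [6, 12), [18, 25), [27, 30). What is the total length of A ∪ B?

A ∪ B = [1, 2), [4, 12), [18, 30).
Total: 1 + 8 + 12 = 21.

21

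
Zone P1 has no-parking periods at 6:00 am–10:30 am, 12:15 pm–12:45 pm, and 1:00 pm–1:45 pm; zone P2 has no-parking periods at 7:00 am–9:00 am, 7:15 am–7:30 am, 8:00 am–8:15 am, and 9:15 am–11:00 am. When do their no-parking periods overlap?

Second set merges to 7:00 am–9:00 am, 9:15 am–11:00 am.
6:00 am–10:30 am meets the second set on 7:00 am–9:00 am, 9:15 am–10:30 am.
12:15 pm–12:45 pm: no overlap with the second set.
1:00 pm–1:45 pm: no overlap with the second set.

7:00 am–9:00 am, 9:15 am–10:30 am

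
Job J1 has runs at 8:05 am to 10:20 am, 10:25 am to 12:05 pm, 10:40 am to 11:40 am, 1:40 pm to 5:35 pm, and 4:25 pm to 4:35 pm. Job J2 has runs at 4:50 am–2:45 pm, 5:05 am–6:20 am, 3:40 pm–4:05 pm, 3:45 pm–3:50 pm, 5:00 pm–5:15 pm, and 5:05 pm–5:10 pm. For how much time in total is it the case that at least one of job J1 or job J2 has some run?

Merge the first list: 8:05 am–10:20 am, 10:25 am–12:05 pm, 1:40 pm–5:35 pm.
Merge the second list: 4:50 am–2:45 pm, 3:40 pm–4:05 pm, 5:00 pm–5:15 pm.
A ∪ B = 4:50 am–5:35 pm.
Total: 12 h 45 min.

12 h 45 min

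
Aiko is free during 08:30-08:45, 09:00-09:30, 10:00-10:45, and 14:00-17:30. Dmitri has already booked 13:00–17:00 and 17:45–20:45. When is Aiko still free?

08:30–08:45, 09:00–09:30, 10:00–10:45, 17:00–17:30

08:30–08:45: nothing removed.
09:00–09:30: nothing removed.
10:00–10:45: nothing removed.
14:00–17:30 \ B = 17:00–17:30.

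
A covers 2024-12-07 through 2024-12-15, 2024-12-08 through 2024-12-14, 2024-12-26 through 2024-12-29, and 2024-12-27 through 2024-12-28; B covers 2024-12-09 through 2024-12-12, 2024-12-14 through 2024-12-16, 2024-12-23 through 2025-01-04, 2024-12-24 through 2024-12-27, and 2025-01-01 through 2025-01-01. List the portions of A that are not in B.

2024-12-07 through 2024-12-08, 2024-12-13 through 2024-12-13

First set merges to 2024-12-07 through 2024-12-15, 2024-12-26 through 2024-12-29.
Second set merges to 2024-12-09 through 2024-12-12, 2024-12-14 through 2024-12-16, 2024-12-23 through 2025-01-04.
2024-12-07 through 2024-12-15 \ B = 2024-12-07 through 2024-12-08, 2024-12-13 through 2024-12-13.
2024-12-26 through 2024-12-29: entirely removed.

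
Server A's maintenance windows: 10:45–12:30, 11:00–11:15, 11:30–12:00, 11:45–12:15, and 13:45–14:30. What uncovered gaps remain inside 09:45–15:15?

After merging, the occupied span is 10:45–12:30, 13:45–14:30.
Gaps within 09:45–15:15: 09:45–10:45, 12:30–13:45, 14:30–15:15.

09:45–10:45, 12:30–13:45, 14:30–15:15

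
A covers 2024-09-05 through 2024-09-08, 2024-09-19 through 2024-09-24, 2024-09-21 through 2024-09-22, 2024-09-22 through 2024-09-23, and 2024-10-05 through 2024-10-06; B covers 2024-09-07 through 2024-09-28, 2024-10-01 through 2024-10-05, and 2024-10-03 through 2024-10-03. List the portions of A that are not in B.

Merge the first list: 2024-09-05 through 2024-09-08, 2024-09-19 through 2024-09-24, 2024-10-05 through 2024-10-06.
Merge the second list: 2024-09-07 through 2024-09-28, 2024-10-01 through 2024-10-05.
2024-09-05 through 2024-09-08 with B removed leaves 2024-09-05 through 2024-09-06.
2024-09-19 through 2024-09-24 lies entirely inside B → drops out.
2024-10-05 through 2024-10-06 with B removed leaves 2024-10-06 through 2024-10-06.

2024-09-05 through 2024-09-06, 2024-10-06 through 2024-10-06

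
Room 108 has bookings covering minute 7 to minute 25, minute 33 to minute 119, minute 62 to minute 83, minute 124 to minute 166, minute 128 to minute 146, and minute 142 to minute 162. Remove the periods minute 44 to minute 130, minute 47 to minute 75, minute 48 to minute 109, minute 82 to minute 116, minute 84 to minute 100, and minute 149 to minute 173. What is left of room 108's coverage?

minute 7 to minute 25, minute 33 to minute 44, minute 130 to minute 149

A, merged: minute 7 to minute 25, minute 33 to minute 119, minute 124 to minute 166.
B, merged: minute 44 to minute 130, minute 149 to minute 173.
minute 7 to minute 25 is untouched.
minute 33 to minute 119 with B removed leaves minute 33 to minute 44.
minute 124 to minute 166 with B removed leaves minute 130 to minute 149.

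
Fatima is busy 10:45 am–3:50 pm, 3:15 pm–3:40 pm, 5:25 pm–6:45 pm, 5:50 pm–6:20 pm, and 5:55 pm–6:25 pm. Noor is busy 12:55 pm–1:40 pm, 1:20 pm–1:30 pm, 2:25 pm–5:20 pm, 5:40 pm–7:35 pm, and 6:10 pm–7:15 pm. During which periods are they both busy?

12:55 pm–1:40 pm, 2:25 pm–3:50 pm, 5:40 pm–6:45 pm

A, merged: 10:45 am–3:50 pm, 5:25 pm–6:45 pm.
B, merged: 12:55 pm–1:40 pm, 2:25 pm–5:20 pm, 5:40 pm–7:35 pm.
10:45 am–3:50 pm meets the second set on 12:55 pm–1:40 pm, 2:25 pm–3:50 pm.
5:25 pm–6:45 pm meets the second set on 5:40 pm–6:45 pm.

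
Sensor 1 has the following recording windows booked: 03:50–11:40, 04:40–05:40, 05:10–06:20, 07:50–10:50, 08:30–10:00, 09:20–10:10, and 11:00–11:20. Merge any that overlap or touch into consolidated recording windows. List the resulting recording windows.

04:40-05:40 overlaps/touches 03:50-11:40 → extend to 03:50-11:40.
05:10-06:20 overlaps/touches 03:50-11:40 → extend to 03:50-11:40.
07:50-10:50 overlaps/touches 03:50-11:40 → extend to 03:50-11:40.
08:30-10:00 overlaps/touches 03:50-11:40 → extend to 03:50-11:40.
09:20-10:10 overlaps/touches 03:50-11:40 → extend to 03:50-11:40.
11:00-11:20 overlaps/touches 03:50-11:40 → extend to 03:50-11:40.

03:50-11:40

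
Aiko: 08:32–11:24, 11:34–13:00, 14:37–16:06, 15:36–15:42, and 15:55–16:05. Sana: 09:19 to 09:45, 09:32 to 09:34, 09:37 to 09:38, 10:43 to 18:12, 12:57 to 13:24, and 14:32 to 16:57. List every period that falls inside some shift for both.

First set merges to 08:32–11:24, 11:34–13:00, 14:37–16:06.
Second set merges to 09:19–09:45, 10:43–18:12.
08:32–11:24 meets the second set on 09:19–09:45, 10:43–11:24.
11:34–13:00 meets the second set on 11:34–13:00.
14:37–16:06 meets the second set on 14:37–16:06.

09:19–09:45, 10:43–11:24, 11:34–13:00, 14:37–16:06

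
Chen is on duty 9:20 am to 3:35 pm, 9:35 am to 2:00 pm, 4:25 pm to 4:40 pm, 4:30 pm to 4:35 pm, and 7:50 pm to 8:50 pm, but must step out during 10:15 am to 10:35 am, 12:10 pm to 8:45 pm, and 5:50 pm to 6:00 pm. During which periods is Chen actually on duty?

9:20 am–10:15 am, 10:35 am–12:10 pm, 8:45 pm–8:50 pm

First set merges to 9:20 am–3:35 pm, 4:25 pm–4:40 pm, 7:50 pm–8:50 pm.
Second set merges to 10:15 am–10:35 am, 12:10 pm–8:45 pm.
9:20 am–3:35 pm \ B = 9:20 am–10:15 am, 10:35 am–12:10 pm.
4:25 pm–4:40 pm: entirely removed.
7:50 pm–8:50 pm \ B = 8:45 pm–8:50 pm.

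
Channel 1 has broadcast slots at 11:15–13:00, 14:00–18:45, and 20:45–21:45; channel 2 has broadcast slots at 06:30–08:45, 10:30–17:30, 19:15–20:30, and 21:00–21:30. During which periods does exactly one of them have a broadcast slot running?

A \ B = 17:30–18:45, 20:45–21:00, 21:30–21:45.
B \ A = 06:30–08:45, 10:30–11:15, 13:00–14:00, 19:15–20:30.
Union of the two gives the symmetric difference.

06:30–08:45, 10:30–11:15, 13:00–14:00, 17:30–18:45, 19:15–20:30, 20:45–21:00, 21:30–21:45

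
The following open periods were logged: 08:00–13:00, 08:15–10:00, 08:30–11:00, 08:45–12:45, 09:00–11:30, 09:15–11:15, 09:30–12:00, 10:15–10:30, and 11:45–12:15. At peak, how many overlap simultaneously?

At 09:30, 7 of the intervals are simultaneously active.
No point has more.

7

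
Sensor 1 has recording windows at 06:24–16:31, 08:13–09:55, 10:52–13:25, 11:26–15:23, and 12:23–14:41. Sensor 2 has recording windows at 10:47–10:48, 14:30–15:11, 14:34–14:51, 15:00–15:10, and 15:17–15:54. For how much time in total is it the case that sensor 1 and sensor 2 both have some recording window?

1 h 19 min

Merge the first list: 06:24–16:31.
Merge the second list: 10:47–10:48, 14:30–15:11, 15:17–15:54.
A ∩ B = 10:47–10:48, 14:30–15:11, 15:17–15:54.
Total: 1 min + 41 min + 37 min = 1 h 19 min.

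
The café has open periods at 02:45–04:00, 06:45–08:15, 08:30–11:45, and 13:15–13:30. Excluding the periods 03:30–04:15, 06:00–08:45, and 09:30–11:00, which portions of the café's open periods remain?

02:45–03:30, 08:45–09:30, 11:00–11:45, 13:15–13:30

02:45–04:00 \ B = 02:45–03:30.
06:45–08:15: entirely removed.
08:30–11:45 \ B = 08:45–09:30, 11:00–11:45.
13:15–13:30: nothing removed.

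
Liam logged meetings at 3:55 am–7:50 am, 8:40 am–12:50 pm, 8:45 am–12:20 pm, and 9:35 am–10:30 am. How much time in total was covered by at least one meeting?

8 h 5 min

Merged: 3:55 am-7:50 am, 8:40 am-12:50 pm.
Lengths: 3 h 55 min + 4 h 10 min = 8 h 5 min.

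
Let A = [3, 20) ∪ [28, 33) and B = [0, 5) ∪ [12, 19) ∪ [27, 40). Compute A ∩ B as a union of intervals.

[3, 5) ∪ [12, 19) ∪ [28, 33)

[3, 20) overlaps B on [3, 5), [12, 19).
[28, 33) overlaps B on [28, 33).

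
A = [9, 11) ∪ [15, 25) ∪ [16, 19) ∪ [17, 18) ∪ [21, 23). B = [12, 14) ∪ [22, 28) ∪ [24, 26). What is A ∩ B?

First set merges to [9, 11), [15, 25).
Second set merges to [12, 14), [22, 28).
[9, 11) meets no B interval.
[15, 25) ∩ B → [22, 25).

[22, 25)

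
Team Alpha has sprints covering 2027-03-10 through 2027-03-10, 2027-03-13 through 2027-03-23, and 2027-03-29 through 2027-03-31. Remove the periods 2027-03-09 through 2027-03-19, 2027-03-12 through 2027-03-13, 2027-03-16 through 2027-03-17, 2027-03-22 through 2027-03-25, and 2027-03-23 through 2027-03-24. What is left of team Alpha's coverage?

2027-03-20 through 2027-03-21, 2027-03-29 through 2027-03-31

B, merged: 2027-03-09 through 2027-03-19, 2027-03-22 through 2027-03-25.
2027-03-10 through 2027-03-10 lies entirely inside B → drops out.
2027-03-13 through 2027-03-23 with B removed leaves 2027-03-20 through 2027-03-21.
2027-03-29 through 2027-03-31 is untouched.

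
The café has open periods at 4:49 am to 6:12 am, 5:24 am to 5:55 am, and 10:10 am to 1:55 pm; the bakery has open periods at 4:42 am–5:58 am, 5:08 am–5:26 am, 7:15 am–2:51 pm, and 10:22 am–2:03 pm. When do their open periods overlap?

4:49 am-5:58 am, 10:10 am-1:55 pm

A, merged: 4:49 am-6:12 am, 10:10 am-1:55 pm.
B, merged: 4:42 am-5:58 am, 7:15 am-2:51 pm.
4:49 am-6:12 am meets the second set on 4:49 am-5:58 am.
10:10 am-1:55 pm meets the second set on 10:10 am-1:55 pm.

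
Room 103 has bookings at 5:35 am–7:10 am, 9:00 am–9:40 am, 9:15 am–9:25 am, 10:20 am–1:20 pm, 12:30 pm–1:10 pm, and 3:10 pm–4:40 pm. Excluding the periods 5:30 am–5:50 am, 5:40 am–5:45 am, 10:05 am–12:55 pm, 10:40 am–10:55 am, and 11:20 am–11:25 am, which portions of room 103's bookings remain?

5:50 am-7:10 am, 9:00 am-9:40 am, 12:55 pm-1:20 pm, 3:10 pm-4:40 pm

A, merged: 5:35 am-7:10 am, 9:00 am-9:40 am, 10:20 am-1:20 pm, 3:10 pm-4:40 pm.
B, merged: 5:30 am-5:50 am, 10:05 am-12:55 pm.
5:35 am-7:10 am \ B = 5:50 am-7:10 am.
9:00 am-9:40 am: nothing removed.
10:20 am-1:20 pm \ B = 12:55 pm-1:20 pm.
3:10 pm-4:40 pm: nothing removed.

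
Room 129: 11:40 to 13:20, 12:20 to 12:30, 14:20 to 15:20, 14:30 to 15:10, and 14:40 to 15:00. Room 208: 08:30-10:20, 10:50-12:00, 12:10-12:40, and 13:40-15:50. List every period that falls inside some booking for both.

A, merged: 11:40–13:20, 14:20–15:20.
11:40–13:20 meets the second set on 11:40–12:00, 12:10–12:40.
14:20–15:20 meets the second set on 14:20–15:20.

11:40–12:00, 12:10–12:40, 14:20–15:20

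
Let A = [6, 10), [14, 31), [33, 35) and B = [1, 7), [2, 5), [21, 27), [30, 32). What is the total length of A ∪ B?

B, merged: [1, 7), [21, 27), [30, 32).
A ∪ B = [1, 10), [14, 32), [33, 35).
Total: 9 + 18 + 2 = 29.

29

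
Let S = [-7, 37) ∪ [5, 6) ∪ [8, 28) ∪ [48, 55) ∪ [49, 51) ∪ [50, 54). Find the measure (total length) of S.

Merged: [-7, 37), [48, 55).
Lengths: 44 + 7 = 51.

51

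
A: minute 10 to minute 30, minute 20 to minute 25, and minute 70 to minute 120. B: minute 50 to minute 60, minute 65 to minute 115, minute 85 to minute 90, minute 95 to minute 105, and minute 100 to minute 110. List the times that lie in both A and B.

minute 70 to minute 115

A, merged: minute 10 to minute 30, minute 70 to minute 120.
B, merged: minute 50 to minute 60, minute 65 to minute 115.
minute 10 to minute 30 meets no B interval.
minute 70 to minute 120 ∩ B → minute 70 to minute 115.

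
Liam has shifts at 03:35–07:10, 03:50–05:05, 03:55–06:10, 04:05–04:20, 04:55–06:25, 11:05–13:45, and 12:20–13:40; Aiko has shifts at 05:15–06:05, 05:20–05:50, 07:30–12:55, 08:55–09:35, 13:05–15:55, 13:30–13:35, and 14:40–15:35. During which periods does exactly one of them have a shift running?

03:35-05:15, 06:05-07:10, 07:30-11:05, 12:55-13:05, 13:45-15:55

A, merged: 03:35-07:10, 11:05-13:45.
B, merged: 05:15-06:05, 07:30-12:55, 13:05-15:55.
Only in the first: 03:35-05:15, 06:05-07:10, 12:55-13:05.
Only in the second: 07:30-11:05, 13:45-15:55.
Together these are the periods covered by exactly one.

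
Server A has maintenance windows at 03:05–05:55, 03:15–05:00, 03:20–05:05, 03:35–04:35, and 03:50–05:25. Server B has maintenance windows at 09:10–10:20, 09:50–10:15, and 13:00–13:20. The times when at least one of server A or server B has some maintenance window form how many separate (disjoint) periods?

Merge the first list: 03:05–05:55.
Merge the second list: 09:10–10:20, 13:00–13:20.
A ∪ B = 03:05–05:55, 09:10–10:20, 13:00–13:20.
That is 3 disjoint pieces.

3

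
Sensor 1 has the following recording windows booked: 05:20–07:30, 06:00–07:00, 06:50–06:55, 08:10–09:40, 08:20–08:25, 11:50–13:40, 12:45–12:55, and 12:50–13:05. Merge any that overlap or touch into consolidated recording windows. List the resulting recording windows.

06:00–07:00 overlaps/touches 05:20–07:30 → extend to 05:20–07:30.
06:50–06:55 overlaps/touches 05:20–07:30 → extend to 05:20–07:30.
08:10–09:40 is disjoint → start new block.
08:20–08:25 overlaps/touches 08:10–09:40 → extend to 08:10–09:40.
11:50–13:40 is disjoint → start new block.
12:45–12:55 overlaps/touches 11:50–13:40 → extend to 11:50–13:40.
12:50–13:05 overlaps/touches 11:50–13:40 → extend to 11:50–13:40.

05:20–07:30, 08:10–09:40, 11:50–13:40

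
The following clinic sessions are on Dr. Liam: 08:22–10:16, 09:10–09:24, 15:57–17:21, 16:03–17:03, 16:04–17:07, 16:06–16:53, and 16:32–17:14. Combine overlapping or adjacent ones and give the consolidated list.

09:10-09:24 overlaps/touches 08:22-10:16 → extend to 08:22-10:16.
15:57-17:21 is disjoint → start new block.
16:03-17:03 overlaps/touches 15:57-17:21 → extend to 15:57-17:21.
16:04-17:07 overlaps/touches 15:57-17:21 → extend to 15:57-17:21.
16:06-16:53 overlaps/touches 15:57-17:21 → extend to 15:57-17:21.
16:32-17:14 overlaps/touches 15:57-17:21 → extend to 15:57-17:21.

08:22-10:16, 15:57-17:21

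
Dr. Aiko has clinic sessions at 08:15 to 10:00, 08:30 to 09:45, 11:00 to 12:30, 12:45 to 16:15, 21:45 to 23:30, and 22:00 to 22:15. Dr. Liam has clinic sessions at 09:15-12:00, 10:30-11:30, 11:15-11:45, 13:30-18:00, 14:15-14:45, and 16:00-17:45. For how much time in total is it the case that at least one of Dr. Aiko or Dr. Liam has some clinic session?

11 h 15 min

First set merges to 08:15–10:00, 11:00–12:30, 12:45–16:15, 21:45–23:30.
Second set merges to 09:15–12:00, 13:30–18:00.
A ∪ B = 08:15–12:30, 12:45–18:00, 21:45–23:30.
Total: 4 h 15 min + 5 h 15 min + 1 h 45 min = 11 h 15 min.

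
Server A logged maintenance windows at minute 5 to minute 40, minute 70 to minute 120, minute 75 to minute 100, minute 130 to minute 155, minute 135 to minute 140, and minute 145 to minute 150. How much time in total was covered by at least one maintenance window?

110 minutes

Merged: minute 5 to minute 40, minute 70 to minute 120, minute 130 to minute 155.
Lengths: 35 minutes + 50 minutes + 25 minutes = 110 minutes.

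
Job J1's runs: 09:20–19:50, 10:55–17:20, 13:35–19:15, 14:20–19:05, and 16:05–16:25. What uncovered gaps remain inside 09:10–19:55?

Covered (merged): 09:20-19:50.
Gaps within 09:10-19:55: 09:10-09:20, 19:50-19:55.

09:10-09:20, 19:50-19:55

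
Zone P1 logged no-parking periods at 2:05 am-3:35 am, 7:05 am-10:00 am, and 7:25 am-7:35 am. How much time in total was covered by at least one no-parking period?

Merged: 2:05 am–3:35 am, 7:05 am–10:00 am.
Lengths: 1 h 30 min + 2 h 55 min = 4 h 25 min.

4 h 25 min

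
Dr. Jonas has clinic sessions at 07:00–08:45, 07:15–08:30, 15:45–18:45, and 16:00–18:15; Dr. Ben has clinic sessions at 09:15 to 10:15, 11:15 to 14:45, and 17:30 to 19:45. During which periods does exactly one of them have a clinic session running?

A, merged: 07:00–08:45, 15:45–18:45.
A but not B: 07:00–08:45, 15:45–17:30.
B but not A: 09:15–10:15, 11:15–14:45, 18:45–19:45.
Combining gives A △ B.

07:00–08:45, 09:15–10:15, 11:15–14:45, 15:45–17:30, 18:45–19:45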